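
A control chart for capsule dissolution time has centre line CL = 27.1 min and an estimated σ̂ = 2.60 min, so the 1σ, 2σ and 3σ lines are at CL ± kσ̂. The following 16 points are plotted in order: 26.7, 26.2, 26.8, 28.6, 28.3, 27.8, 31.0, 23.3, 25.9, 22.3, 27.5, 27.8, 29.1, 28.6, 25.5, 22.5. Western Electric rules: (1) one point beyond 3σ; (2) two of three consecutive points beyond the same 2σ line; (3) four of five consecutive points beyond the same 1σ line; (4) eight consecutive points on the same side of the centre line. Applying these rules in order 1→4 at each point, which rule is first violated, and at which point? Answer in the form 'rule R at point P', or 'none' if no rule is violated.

none

Zone of each point (C = within 1σ̂, B = 1σ̂–2σ̂, A = 2σ̂–3σ̂, * = beyond 3σ̂; sign = side of CL): 1:-C, 2:-C, 3:-C, 4:+C, 5:+C, 6:+C, 7:+B, 8:-B, 9:-C, 10:-B, 11:+C, 12:+C, 13:+C, 14:+C, 15:-C, 16:-B
No rule fires across all 16 points.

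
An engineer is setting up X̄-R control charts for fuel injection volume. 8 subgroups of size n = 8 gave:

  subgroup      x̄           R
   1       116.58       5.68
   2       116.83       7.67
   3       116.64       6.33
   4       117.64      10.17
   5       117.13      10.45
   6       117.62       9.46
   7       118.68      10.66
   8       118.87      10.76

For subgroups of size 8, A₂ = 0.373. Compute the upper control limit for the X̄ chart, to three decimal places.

120.818

X̄̄ = (116.58 + 116.83 + 116.64 + 117.64 + 117.13 + 117.62 + 118.68 + 118.87) / 8 = 939.9900 / 8 = 117.4988
R̄ = (5.68 + 7.67 + 6.33 + 10.17 + 10.45 + 9.46 + 10.66 + 10.76) / 8 = 71.1800 / 8 = 8.8975
UCL = X̄̄ + A₂·R̄ = 117.4988 + 0.373 × 8.8975 = 120.8175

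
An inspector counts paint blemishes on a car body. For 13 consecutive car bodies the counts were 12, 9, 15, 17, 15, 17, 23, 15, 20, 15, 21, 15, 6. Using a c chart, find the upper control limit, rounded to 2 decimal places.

c̄ = (12 + 9 + 15 + 17 + 15 + 17 + 23 + 15 + 20 + 15 + 21 + 15 + 6) / 13 = 200 / 13 = 15.3846
UCL = c̄ + 3√c̄ = 15.3846 + 3 × √15.3846 = 15.3846 + 3 × 3.9223 = 27.1516

27.15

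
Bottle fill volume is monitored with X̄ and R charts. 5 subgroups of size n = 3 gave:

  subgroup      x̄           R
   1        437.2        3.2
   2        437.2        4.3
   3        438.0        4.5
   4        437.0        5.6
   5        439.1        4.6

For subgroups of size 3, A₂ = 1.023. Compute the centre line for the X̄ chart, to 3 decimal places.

X̄̄ = (437.2 + 437.2 + 438.0 + 437.0 + 439.1) / 5 = 2188.5000 / 5 = 437.7000
CL = X̄̄ = 437.7000

437.700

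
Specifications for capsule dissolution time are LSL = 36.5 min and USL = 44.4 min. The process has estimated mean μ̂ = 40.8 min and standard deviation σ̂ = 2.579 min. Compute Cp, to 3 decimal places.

Cp = (USL − LSL) / (6σ̂) = (44.4 − 36.5) / (6 × 2.579) = 7.9000 / 15.4740 = 0.5105

0.511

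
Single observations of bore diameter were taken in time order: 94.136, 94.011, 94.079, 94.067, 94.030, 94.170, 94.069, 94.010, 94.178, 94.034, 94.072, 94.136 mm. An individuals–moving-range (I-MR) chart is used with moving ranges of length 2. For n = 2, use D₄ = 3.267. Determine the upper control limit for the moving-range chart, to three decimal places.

0.284

Moving ranges: 0.125, 0.068, 0.012, 0.037, 0.140, 0.101, 0.059, 0.168, 0.144, 0.038, 0.064; M̄R̄ = 0.9560 / 11 = 0.0869
UCL_MR = D₄·M̄R̄ = 3.267 × 0.0869 = 0.2839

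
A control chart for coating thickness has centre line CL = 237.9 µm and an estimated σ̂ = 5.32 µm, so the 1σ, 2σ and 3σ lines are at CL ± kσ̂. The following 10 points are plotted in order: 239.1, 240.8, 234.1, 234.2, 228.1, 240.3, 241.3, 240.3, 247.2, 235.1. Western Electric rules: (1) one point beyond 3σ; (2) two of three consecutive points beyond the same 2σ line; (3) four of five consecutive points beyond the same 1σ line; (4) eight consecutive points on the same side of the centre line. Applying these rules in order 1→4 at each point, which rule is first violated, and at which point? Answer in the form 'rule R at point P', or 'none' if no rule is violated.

Zone of each point (C = within 1σ̂, B = 1σ̂–2σ̂, A = 2σ̂–3σ̂, * = beyond 3σ̂; sign = side of CL): 1:+C, 2:+C, 3:-C, 4:-C, 5:-B, 6:+C, 7:+C, 8:+C, 9:+B, 10:-C
No rule fires across all 10 points.

none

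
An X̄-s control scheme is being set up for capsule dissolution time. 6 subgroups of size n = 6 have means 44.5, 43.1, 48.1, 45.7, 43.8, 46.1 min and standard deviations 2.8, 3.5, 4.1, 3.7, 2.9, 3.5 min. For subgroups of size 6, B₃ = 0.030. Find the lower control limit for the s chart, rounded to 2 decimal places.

s̄ = (2.8 + 3.5 + 4.1 + 3.7 + 2.9 + 3.5) / 6 = 3.4167
LCL_s = B₃·s̄ = 0.030 × 3.4167 = 0.1025

0.10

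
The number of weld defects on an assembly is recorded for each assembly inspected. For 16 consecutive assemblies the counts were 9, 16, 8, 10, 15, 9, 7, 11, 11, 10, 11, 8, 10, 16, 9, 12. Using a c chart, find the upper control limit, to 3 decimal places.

c̄ = (9 + 16 + 8 + 10 + 15 + 9 + 7 + 11 + 11 + 10 + 11 + 8 + 10 + 16 + 9 + 12) / 16 = 172 / 16 = 10.7500
UCL = c̄ + 3√c̄ = 10.7500 + 3 × √10.7500 = 10.7500 + 3 × 3.2787 = 20.5862

20.586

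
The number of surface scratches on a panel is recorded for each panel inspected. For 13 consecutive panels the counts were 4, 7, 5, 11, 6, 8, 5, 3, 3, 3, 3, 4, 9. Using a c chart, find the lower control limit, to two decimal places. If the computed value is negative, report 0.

c̄ = (4 + 7 + 5 + 11 + 6 + 8 + 5 + 3 + 3 + 3 + 3 + 4 + 9) / 13 = 71 / 13 = 5.4615
LCL = c̄ − 3√c̄ = 5.4615 − 3 × 2.3370 = -1.5494 → 0 (cannot be negative)

0.00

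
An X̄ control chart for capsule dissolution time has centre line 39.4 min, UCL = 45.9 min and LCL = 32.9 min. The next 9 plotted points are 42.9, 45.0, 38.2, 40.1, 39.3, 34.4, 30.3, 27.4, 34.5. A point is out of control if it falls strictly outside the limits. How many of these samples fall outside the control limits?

Compare each point to [32.9, 45.9]: sample 7 = 30.3 < LCL; sample 8 = 27.4 < LCL.

2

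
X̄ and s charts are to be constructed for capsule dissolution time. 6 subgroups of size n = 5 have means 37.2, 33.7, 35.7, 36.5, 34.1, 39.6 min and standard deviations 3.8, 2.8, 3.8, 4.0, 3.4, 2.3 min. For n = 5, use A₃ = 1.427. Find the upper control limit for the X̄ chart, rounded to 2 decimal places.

40.91

X̄̄ = (37.2 + 33.7 + 35.7 + 36.5 + 34.1 + 39.6) / 6 = 36.1333
s̄ = (3.8 + 2.8 + 3.8 + 4.0 + 3.4 + 2.3) / 6 = 3.3500
UCL = X̄̄ + A₃·s̄ = 36.1333 + 1.427 × 3.3500 = 40.9138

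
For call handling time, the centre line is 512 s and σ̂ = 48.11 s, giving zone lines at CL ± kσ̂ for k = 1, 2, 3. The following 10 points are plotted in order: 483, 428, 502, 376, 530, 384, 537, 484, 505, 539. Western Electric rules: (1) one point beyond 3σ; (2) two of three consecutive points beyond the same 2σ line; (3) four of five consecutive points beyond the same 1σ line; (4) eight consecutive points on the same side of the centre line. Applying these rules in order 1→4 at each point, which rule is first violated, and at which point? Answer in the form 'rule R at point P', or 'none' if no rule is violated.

Zone of each point (C = within 1σ̂, B = 1σ̂–2σ̂, A = 2σ̂–3σ̂, * = beyond 3σ̂; sign = side of CL): 1:-C, 2:-B, 3:-C, 4:-A, 5:+C, 6:-A, 7:+C, 8:-C, 9:-C, 10:+C
Rule 2 (two of three consecutive points beyond the same 2σ limit) is satisfied at point 6.

rule 2 at point 6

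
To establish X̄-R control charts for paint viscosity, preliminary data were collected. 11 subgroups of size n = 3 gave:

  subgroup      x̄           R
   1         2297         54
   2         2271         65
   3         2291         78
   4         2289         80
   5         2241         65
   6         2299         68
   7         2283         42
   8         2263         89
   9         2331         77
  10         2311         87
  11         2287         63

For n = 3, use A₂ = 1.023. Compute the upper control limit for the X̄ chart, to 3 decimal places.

X̄̄ = (2297 + 2271 + 2291 + 2289 + 2241 + 2299 + 2283 + 2263 + 2331 + 2311 + 2287) / 11 = 25163.0000 / 11 = 2287.5455
R̄ = (54 + 65 + 78 + 80 + 65 + 68 + 42 + 89 + 77 + 87 + 63) / 11 = 768.0000 / 11 = 69.8182
UCL = X̄̄ + A₂·R̄ = 2287.5455 + 1.023 × 69.8182 = 2358.9695

2358.969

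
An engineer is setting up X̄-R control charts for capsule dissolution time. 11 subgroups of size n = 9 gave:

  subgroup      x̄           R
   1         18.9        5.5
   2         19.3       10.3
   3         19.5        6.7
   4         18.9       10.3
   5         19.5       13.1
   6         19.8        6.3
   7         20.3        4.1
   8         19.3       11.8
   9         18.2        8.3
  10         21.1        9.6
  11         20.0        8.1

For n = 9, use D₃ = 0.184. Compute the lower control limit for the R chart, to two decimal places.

1.57

R̄ = (5.5 + 10.3 + 6.7 + 10.3 + 13.1 + 6.3 + 4.1 + 11.8 + 8.3 + 9.6 + 8.1) / 11 = 94.1000 / 11 = 8.5545
LCL_R = D₃·R̄ = 0.184 × 8.5545 = 1.5740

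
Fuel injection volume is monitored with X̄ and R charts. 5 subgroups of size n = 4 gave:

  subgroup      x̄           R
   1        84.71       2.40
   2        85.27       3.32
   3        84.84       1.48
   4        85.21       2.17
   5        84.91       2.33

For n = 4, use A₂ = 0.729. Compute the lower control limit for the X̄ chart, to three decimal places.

83.282

X̄̄ = (84.71 + 85.27 + 84.84 + 85.21 + 84.91) / 5 = 424.9400 / 5 = 84.9880
R̄ = (2.40 + 3.32 + 1.48 + 2.17 + 2.33) / 5 = 11.7000 / 5 = 2.3400
LCL = X̄̄ − A₂·R̄ = 84.9880 − 0.729 × 2.3400 = 83.2821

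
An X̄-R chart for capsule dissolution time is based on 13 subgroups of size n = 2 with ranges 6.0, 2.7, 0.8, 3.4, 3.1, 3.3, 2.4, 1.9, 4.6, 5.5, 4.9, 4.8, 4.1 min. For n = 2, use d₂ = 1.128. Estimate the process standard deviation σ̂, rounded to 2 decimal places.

R̄ = (6.0 + 2.7 + 0.8 + 3.4 + 3.1 + 3.3 + 2.4 + 1.9 + 4.6 + 5.5 + 4.9 + 4.8 + 4.1) / 13 = 3.6538
σ̂ = R̄ / d₂ = 3.6538 / 1.128 = 3.2392

3.24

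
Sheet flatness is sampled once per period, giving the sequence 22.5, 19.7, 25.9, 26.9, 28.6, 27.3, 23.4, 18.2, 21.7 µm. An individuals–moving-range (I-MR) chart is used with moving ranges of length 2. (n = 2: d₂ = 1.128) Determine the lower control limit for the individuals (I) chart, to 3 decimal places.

X̄ = (22.5 + 19.7 + 25.9 + 26.9 + 28.6 + 27.3 + 23.4 + 18.2 + 21.7) / 9 = 23.8000
Moving ranges: 2.8, 6.2, 1.0, 1.7, 1.3, 3.9, 5.2, 3.5; M̄R̄ = 25.6000 / 8 = 3.2000
LCL = X̄ − 3·M̄R̄/d₂ = 23.8000 − 3 × 3.2000 / 1.128 = 15.2894

15.289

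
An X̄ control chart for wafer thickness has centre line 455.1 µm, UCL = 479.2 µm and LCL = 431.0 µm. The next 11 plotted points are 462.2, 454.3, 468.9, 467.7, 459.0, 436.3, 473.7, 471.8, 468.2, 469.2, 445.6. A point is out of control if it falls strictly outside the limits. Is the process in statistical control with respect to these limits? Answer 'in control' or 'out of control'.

All 11 points lie within [431.0, 479.2].

in control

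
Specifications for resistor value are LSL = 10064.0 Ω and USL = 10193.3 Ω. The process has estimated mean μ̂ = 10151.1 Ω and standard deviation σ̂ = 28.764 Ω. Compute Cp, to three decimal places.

Cp = (USL − LSL) / (6σ̂) = (10193.3 − 10064.0) / (6 × 28.764) = 129.3000 / 172.5840 = 0.7492

0.749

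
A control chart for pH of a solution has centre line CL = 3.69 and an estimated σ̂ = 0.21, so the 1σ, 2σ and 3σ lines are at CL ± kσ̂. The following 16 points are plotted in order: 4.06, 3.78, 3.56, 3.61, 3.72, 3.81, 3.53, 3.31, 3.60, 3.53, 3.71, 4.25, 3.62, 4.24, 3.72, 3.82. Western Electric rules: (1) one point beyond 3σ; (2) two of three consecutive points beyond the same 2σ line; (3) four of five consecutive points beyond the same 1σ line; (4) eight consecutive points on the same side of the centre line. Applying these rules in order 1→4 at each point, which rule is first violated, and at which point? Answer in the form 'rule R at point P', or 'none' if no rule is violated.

Zone of each point (C = within 1σ̂, B = 1σ̂–2σ̂, A = 2σ̂–3σ̂, * = beyond 3σ̂; sign = side of CL): 1:+B, 2:+C, 3:-C, 4:-C, 5:+C, 6:+C, 7:-C, 8:-B, 9:-C, 10:-C, 11:+C, 12:+A, 13:-C, 14:+A, 15:+C, 16:+C
Rule 2 (two of three consecutive points beyond the same 2σ limit) is satisfied at point 14.

rule 2 at point 14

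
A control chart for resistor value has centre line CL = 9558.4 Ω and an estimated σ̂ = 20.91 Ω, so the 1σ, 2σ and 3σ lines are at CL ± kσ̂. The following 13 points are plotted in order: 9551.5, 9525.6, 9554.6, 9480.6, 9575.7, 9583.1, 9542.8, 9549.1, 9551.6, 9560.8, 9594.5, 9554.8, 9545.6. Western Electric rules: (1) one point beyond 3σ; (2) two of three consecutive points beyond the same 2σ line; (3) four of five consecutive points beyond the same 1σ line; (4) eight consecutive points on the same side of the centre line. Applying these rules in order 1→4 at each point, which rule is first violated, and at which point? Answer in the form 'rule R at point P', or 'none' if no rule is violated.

Zone of each point (C = within 1σ̂, B = 1σ̂–2σ̂, A = 2σ̂–3σ̂, * = beyond 3σ̂; sign = side of CL): 1:-C, 2:-B, 3:-C, 4:-*, 5:+C, 6:+B, 7:-C, 8:-C, 9:-C, 10:+C, 11:+B, 12:-C, 13:-C
Rule 1 (one point beyond the 3σ limits) is satisfied at point 4.

rule 1 at point 4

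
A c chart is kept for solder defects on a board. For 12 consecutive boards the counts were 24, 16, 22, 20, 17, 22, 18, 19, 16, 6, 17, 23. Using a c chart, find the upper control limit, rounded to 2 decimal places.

c̄ = (24 + 16 + 22 + 20 + 17 + 22 + 18 + 19 + 16 + 6 + 17 + 23) / 12 = 220 / 12 = 18.3333
UCL = c̄ + 3√c̄ = 18.3333 + 3 × √18.3333 = 18.3333 + 3 × 4.2817 = 31.1786

31.18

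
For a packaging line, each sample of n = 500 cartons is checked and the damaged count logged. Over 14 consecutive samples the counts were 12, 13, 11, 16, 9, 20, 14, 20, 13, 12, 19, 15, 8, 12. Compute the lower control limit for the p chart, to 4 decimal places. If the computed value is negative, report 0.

p̄ = Σdᵢ / (k·n) = 194 / (14 × 500) = 0.02771
LCL = p̄ − 3·√(p̄(1−p̄)/n) = 0.02771 − 3 × 0.00734 = 0.00569

0.0057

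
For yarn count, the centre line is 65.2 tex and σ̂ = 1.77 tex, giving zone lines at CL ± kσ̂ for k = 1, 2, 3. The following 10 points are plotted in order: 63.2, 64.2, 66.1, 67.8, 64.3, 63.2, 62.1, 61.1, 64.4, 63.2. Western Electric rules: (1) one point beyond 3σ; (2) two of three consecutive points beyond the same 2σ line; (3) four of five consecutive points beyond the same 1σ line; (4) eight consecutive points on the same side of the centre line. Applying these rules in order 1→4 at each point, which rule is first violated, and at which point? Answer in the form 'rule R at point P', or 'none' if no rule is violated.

Zone of each point (C = within 1σ̂, B = 1σ̂–2σ̂, A = 2σ̂–3σ̂, * = beyond 3σ̂; sign = side of CL): 1:-B, 2:-C, 3:+C, 4:+B, 5:-C, 6:-B, 7:-B, 8:-A, 9:-C, 10:-B
Rule 3 (four of five consecutive points beyond the same 1σ limit) is satisfied at point 10.

rule 3 at point 10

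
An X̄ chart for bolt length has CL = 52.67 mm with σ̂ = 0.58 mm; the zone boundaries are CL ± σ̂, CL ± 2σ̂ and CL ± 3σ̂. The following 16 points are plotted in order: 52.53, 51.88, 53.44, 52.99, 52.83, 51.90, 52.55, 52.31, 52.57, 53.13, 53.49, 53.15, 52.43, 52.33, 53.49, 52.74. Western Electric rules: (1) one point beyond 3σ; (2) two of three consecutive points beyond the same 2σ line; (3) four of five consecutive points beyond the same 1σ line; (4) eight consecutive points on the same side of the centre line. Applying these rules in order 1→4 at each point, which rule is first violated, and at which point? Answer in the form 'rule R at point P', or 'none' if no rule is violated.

Zone of each point (C = within 1σ̂, B = 1σ̂–2σ̂, A = 2σ̂–3σ̂, * = beyond 3σ̂; sign = side of CL): 1:-C, 2:-B, 3:+B, 4:+C, 5:+C, 6:-B, 7:-C, 8:-C, 9:-C, 10:+C, 11:+B, 12:+C, 13:-C, 14:-C, 15:+B, 16:+C
No rule fires across all 16 points.

none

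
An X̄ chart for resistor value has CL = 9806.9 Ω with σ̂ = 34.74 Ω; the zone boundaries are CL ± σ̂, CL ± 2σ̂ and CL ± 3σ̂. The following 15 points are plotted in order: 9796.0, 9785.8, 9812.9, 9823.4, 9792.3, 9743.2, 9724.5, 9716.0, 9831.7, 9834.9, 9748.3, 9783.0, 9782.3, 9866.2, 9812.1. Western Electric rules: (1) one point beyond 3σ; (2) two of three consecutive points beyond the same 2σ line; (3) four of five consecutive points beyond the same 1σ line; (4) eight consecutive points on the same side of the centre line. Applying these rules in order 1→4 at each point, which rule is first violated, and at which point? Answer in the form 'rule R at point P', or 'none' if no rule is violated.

Zone of each point (C = within 1σ̂, B = 1σ̂–2σ̂, A = 2σ̂–3σ̂, * = beyond 3σ̂; sign = side of CL): 1:-C, 2:-C, 3:+C, 4:+C, 5:-C, 6:-B, 7:-A, 8:-A, 9:+C, 10:+C, 11:-B, 12:-C, 13:-C, 14:+B, 15:+C
Rule 2 (two of three consecutive points beyond the same 2σ limit) is satisfied at point 8.

rule 2 at point 8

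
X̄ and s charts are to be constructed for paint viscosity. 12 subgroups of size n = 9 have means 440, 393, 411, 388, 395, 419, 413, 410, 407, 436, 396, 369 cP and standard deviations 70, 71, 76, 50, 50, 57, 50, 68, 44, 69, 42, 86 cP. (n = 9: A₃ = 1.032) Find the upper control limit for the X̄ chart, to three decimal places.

X̄̄ = (440 + 393 + 411 + 388 + 395 + 419 + 413 + 410 + 407 + 436 + 396 + 369) / 12 = 406.4167
s̄ = (70 + 71 + 76 + 50 + 50 + 57 + 50 + 68 + 44 + 69 + 42 + 86) / 12 = 61.0833
UCL = X̄̄ + A₃·s̄ = 406.4167 + 1.032 × 61.0833 = 469.4547

469.455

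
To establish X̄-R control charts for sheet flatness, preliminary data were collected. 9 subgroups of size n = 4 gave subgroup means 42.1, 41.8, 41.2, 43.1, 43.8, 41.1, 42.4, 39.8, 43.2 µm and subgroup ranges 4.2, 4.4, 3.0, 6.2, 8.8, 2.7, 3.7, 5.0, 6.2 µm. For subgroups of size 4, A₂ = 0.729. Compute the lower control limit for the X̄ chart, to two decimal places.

X̄̄ = (42.1 + 41.8 + 41.2 + 43.1 + 43.8 + 41.1 + 42.4 + 39.8 + 43.2) / 9 = 378.5000 / 9 = 42.0556
R̄ = (4.2 + 4.4 + 3.0 + 6.2 + 8.8 + 2.7 + 3.7 + 5.0 + 6.2) / 9 = 44.2000 / 9 = 4.9111
LCL = X̄̄ − A₂·R̄ = 42.0556 − 0.729 × 4.9111 = 38.4754

38.48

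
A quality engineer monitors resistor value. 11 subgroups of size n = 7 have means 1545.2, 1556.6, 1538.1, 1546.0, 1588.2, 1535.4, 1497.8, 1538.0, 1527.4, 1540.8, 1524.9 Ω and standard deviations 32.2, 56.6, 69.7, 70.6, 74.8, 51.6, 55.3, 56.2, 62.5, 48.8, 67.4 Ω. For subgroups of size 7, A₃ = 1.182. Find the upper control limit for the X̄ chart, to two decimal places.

X̄̄ = (1545.2 + 1556.6 + 1538.1 + 1546.0 + 1588.2 + 1535.4 + 1497.8 + 1538.0 + 1527.4 + 1540.8 + 1524.9) / 11 = 1539.8545
s̄ = (32.2 + 56.6 + 69.7 + 70.6 + 74.8 + 51.6 + 55.3 + 56.2 + 62.5 + 48.8 + 67.4) / 11 = 58.7000
UCL = X̄̄ + A₃·s̄ = 1539.8545 + 1.182 × 58.7000 = 1609.2379

1609.24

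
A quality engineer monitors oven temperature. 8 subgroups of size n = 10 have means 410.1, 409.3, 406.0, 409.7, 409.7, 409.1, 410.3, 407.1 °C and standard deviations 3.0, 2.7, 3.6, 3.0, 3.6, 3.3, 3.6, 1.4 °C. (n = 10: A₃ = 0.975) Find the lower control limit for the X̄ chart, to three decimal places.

405.963

X̄̄ = (410.1 + 409.3 + 406.0 + 409.7 + 409.7 + 409.1 + 410.3 + 407.1) / 8 = 408.9125
s̄ = (3.0 + 2.7 + 3.6 + 3.0 + 3.6 + 3.3 + 3.6 + 1.4) / 8 = 3.0250
LCL = X̄̄ − A₃·s̄ = 408.9125 − 0.975 × 3.0250 = 405.9631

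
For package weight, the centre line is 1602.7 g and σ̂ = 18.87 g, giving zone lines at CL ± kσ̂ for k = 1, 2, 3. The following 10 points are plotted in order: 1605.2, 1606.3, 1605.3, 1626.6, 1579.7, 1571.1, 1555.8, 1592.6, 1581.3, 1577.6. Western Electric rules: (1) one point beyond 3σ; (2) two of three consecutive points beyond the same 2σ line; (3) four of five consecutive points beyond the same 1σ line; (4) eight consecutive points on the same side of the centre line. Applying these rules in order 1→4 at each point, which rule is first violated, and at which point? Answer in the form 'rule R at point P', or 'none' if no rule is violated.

rule 3 at point 9

Zone of each point (C = within 1σ̂, B = 1σ̂–2σ̂, A = 2σ̂–3σ̂, * = beyond 3σ̂; sign = side of CL): 1:+C, 2:+C, 3:+C, 4:+B, 5:-B, 6:-B, 7:-A, 8:-C, 9:-B, 10:-B
Rule 3 (four of five consecutive points beyond the same 1σ limit) is satisfied at point 9.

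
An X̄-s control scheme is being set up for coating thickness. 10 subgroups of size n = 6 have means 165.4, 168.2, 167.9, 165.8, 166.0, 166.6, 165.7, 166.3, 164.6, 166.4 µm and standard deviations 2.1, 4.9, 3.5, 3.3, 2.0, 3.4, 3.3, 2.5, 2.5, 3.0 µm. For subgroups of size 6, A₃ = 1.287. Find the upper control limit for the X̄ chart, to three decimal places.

X̄̄ = (165.4 + 168.2 + 167.9 + 165.8 + 166.0 + 166.6 + 165.7 + 166.3 + 164.6 + 166.4) / 10 = 166.2900
s̄ = (2.1 + 4.9 + 3.5 + 3.3 + 2.0 + 3.4 + 3.3 + 2.5 + 2.5 + 3.0) / 10 = 3.0500
UCL = X̄̄ + A₃·s̄ = 166.2900 + 1.287 × 3.0500 = 170.2154

170.215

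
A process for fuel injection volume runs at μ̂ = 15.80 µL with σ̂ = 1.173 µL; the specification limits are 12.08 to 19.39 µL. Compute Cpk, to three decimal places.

1.020

Cpu = (USL − μ̂) / (3σ̂) = (19.39 − 15.80) / (3 × 1.173) = 1.0202; Cpl = (μ̂ − LSL) / (3σ̂) = (15.80 − 12.08) / (3 × 1.173) = 1.0571; Cpk = min(Cpu, Cpl) = 1.0202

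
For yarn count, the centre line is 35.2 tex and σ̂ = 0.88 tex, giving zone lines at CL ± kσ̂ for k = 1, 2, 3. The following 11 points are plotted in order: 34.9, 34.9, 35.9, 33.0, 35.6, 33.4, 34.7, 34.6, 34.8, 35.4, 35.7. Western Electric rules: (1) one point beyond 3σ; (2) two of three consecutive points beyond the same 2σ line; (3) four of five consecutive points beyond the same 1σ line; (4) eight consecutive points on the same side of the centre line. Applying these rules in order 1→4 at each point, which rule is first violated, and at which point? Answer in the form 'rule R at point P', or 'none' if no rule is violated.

Zone of each point (C = within 1σ̂, B = 1σ̂–2σ̂, A = 2σ̂–3σ̂, * = beyond 3σ̂; sign = side of CL): 1:-C, 2:-C, 3:+C, 4:-A, 5:+C, 6:-A, 7:-C, 8:-C, 9:-C, 10:+C, 11:+C
Rule 2 (two of three consecutive points beyond the same 2σ limit) is satisfied at point 6.

rule 2 at point 6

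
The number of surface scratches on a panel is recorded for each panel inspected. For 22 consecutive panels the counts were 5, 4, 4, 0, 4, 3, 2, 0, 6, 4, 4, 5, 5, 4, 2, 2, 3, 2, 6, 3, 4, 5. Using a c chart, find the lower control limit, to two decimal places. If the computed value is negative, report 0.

c̄ = (5 + 4 + 4 + 0 + 4 + 3 + 2 + 0 + 6 + 4 + 4 + 5 + 5 + 4 + 2 + 2 + 3 + 2 + 6 + 3 + 4 + 5) / 22 = 77 / 22 = 3.5000
LCL = c̄ − 3√c̄ = 3.5000 − 3 × 1.8708 = -2.1125 → 0 (cannot be negative)

0.00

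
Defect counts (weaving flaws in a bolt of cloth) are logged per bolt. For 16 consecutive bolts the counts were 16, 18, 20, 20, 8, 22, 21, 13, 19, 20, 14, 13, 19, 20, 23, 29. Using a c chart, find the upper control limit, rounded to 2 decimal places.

31.32

c̄ = (16 + 18 + 20 + 20 + 8 + 22 + 21 + 13 + 19 + 20 + 14 + 13 + 19 + 20 + 23 + 29) / 16 = 295 / 16 = 18.4375
UCL = c̄ + 3√c̄ = 18.4375 + 3 × √18.4375 = 18.4375 + 3 × 4.2939 = 31.3192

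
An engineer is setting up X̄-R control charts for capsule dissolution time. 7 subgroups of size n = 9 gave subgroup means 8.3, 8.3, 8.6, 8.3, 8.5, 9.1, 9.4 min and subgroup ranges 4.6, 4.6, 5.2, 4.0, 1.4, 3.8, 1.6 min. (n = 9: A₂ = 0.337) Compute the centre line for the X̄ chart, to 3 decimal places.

X̄̄ = (8.3 + 8.3 + 8.6 + 8.3 + 8.5 + 9.1 + 9.4) / 7 = 60.5000 / 7 = 8.6429
CL = X̄̄ = 8.6429

8.643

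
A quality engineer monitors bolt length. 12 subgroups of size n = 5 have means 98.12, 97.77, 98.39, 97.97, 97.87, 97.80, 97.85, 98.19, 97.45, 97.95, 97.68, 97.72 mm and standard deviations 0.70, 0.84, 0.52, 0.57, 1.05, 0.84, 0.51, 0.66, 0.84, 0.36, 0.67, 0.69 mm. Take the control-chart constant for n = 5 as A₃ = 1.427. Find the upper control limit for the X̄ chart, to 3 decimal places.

X̄̄ = (98.12 + 97.77 + 98.39 + 97.97 + 97.87 + 97.80 + 97.85 + 98.19 + 97.45 + 97.95 + 97.68 + 97.72) / 12 = 97.8967
s̄ = (0.70 + 0.84 + 0.52 + 0.57 + 1.05 + 0.84 + 0.51 + 0.66 + 0.84 + 0.36 + 0.67 + 0.69) / 12 = 0.6875
UCL = X̄̄ + A₃·s̄ = 97.8967 + 1.427 × 0.6875 = 98.8777

98.878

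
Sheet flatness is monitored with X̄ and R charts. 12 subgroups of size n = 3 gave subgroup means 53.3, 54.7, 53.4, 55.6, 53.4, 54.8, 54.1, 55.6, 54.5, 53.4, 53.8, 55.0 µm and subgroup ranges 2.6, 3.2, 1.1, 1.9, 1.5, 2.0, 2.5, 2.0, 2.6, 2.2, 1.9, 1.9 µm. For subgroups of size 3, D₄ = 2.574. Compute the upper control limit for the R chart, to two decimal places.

R̄ = (2.6 + 3.2 + 1.1 + 1.9 + 1.5 + 2.0 + 2.5 + 2.0 + 2.6 + 2.2 + 1.9 + 1.9) / 12 = 25.4000 / 12 = 2.1167
UCL_R = D₄·R̄ = 2.574 × 2.1167 = 5.4483

5.45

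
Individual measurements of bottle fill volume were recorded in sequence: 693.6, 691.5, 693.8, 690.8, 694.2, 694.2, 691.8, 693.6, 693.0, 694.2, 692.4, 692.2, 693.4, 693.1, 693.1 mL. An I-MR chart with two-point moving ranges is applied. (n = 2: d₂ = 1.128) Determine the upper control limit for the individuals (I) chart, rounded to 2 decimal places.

696.85

X̄ = (693.6 + 691.5 + 693.8 + 690.8 + 694.2 + 694.2 + 691.8 + 693.6 + 693.0 + 694.2 + 692.4 + 692.2 + 693.4 + 693.1 + 693.1) / 15 = 692.9933
Moving ranges: 2.1, 2.3, 3.0, 3.4, 0.0, 2.4, 1.8, 0.6, 1.2, 1.8, 0.2, 1.2, 0.3, 0.0; M̄R̄ = 20.3000 / 14 = 1.4500
UCL = X̄ + 3·M̄R̄/d₂ = 692.9933 + 3 × 1.4500 / 1.128 = 696.8497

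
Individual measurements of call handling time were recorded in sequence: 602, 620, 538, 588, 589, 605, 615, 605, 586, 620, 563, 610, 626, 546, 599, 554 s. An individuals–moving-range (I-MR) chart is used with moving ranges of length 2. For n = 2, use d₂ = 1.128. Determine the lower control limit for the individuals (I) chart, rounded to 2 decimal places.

496.23

X̄ = (602 + 620 + 538 + 588 + 589 + 605 + 615 + 605 + 586 + 620 + 563 + 610 + 626 + 546 + 599 + 554) / 16 = 591.6250
Moving ranges: 18, 82, 50, 1, 16, 10, 10, 19, 34, 57, 47, 16, 80, 53, 45; M̄R̄ = 538.0000 / 15 = 35.8667
LCL = X̄ − 3·M̄R̄/d₂ = 591.6250 − 3 × 35.8667 / 1.128 = 496.2349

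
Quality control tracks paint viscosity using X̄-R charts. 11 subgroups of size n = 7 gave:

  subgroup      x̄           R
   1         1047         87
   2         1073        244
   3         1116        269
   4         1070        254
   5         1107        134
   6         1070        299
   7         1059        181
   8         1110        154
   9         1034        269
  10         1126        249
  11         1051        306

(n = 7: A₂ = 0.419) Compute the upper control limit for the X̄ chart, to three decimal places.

1171.625

X̄̄ = (1047 + 1073 + 1116 + 1070 + 1107 + 1070 + 1059 + 1110 + 1034 + 1126 + 1051) / 11 = 11863.0000 / 11 = 1078.4545
R̄ = (87 + 244 + 269 + 254 + 134 + 299 + 181 + 154 + 269 + 249 + 306) / 11 = 2446.0000 / 11 = 222.3636
UCL = X̄̄ + A₂·R̄ = 1078.4545 + 0.419 × 222.3636 = 1171.6249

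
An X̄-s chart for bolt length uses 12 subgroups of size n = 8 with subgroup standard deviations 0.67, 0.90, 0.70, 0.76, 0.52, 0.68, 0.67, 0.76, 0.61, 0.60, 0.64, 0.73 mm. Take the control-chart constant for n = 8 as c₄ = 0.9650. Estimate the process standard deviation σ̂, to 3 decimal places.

0.712

s̄ = (0.67 + 0.90 + 0.70 + 0.76 + 0.52 + 0.68 + 0.67 + 0.76 + 0.61 + 0.60 + 0.64 + 0.73) / 12 = 0.6867
σ̂ = s̄ / c₄ = 0.6867 / 0.9650 = 0.7116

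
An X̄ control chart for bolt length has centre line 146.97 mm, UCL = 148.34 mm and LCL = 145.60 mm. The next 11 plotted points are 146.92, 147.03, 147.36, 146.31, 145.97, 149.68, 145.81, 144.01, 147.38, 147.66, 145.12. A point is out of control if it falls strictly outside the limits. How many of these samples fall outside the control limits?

3

Compare each point to [145.60, 148.34]: sample 6 = 149.68 > UCL; sample 8 = 144.01 < LCL; sample 11 = 145.12 < LCL.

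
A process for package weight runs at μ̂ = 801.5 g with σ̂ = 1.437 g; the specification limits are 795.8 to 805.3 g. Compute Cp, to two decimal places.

Cp = (USL − LSL) / (6σ̂) = (805.3 − 795.8) / (6 × 1.437) = 9.5000 / 8.6220 = 1.1018

1.10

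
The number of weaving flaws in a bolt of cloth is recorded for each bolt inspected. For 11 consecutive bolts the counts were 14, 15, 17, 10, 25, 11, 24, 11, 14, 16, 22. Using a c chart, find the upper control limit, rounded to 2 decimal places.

c̄ = (14 + 15 + 17 + 10 + 25 + 11 + 24 + 11 + 14 + 16 + 22) / 11 = 179 / 11 = 16.2727
UCL = c̄ + 3√c̄ = 16.2727 + 3 × √16.2727 = 16.2727 + 3 × 4.0339 = 28.3746

28.37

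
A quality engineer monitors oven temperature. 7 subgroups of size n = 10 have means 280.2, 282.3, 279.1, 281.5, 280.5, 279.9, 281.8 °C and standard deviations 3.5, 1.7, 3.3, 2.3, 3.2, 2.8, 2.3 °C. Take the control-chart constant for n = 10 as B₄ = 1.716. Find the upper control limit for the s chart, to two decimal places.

s̄ = (3.5 + 1.7 + 3.3 + 2.3 + 3.2 + 2.8 + 2.3) / 7 = 2.7286
UCL_s = B₄·s̄ = 1.716 × 2.7286 = 4.6822

4.68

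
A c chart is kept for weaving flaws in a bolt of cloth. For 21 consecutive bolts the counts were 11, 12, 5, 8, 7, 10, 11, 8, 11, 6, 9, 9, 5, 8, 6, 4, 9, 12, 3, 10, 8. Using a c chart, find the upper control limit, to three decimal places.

c̄ = (11 + 12 + 5 + 8 + 7 + 10 + 11 + 8 + 11 + 6 + 9 + 9 + 5 + 8 + 6 + 4 + 9 + 12 + 3 + 10 + 8) / 21 = 172 / 21 = 8.1905
UCL = c̄ + 3√c̄ = 8.1905 + 3 × √8.1905 = 8.1905 + 3 × 2.8619 = 16.7762

16.776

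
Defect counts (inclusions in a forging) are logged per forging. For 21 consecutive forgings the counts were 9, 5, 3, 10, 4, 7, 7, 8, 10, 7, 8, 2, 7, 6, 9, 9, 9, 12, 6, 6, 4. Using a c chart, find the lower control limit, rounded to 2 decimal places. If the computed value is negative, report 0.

c̄ = (9 + 5 + 3 + 10 + 4 + 7 + 7 + 8 + 10 + 7 + 8 + 2 + 7 + 6 + 9 + 9 + 9 + 12 + 6 + 6 + 4) / 21 = 148 / 21 = 7.0476
LCL = c̄ − 3√c̄ = 7.0476 − 3 × 2.6547 = -0.9166 → 0 (cannot be negative)

0.00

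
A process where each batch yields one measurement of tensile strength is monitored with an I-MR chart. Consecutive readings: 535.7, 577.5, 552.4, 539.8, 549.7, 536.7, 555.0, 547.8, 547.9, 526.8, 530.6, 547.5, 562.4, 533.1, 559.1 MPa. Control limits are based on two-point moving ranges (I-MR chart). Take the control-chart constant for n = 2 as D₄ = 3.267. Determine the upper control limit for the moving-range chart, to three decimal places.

56.006

Moving ranges: 41.8, 25.1, 12.6, 9.9, 13.0, 18.3, 7.2, 0.1, 21.1, 3.8, 16.9, 14.9, 29.3, 26.0; M̄R̄ = 240.0000 / 14 = 17.1429
UCL_MR = D₄·M̄R̄ = 3.267 × 17.1429 = 56.0057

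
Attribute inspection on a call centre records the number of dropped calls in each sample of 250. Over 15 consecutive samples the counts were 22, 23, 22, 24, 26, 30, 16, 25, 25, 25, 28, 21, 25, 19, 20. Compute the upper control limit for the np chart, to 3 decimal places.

37.216

p̄ = Σdᵢ / (k·n) = 351 / (15 × 250) = 0.09360
UCL = np̄ + 3·√(np̄(1−p̄)) = 23.4000 + 3 × √(23.4000×0.90640) = 23.4000 + 3 × 4.6054 = 37.2162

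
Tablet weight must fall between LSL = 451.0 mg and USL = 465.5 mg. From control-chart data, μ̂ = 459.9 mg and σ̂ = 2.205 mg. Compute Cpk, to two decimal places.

Cpu = (USL − μ̂) / (3σ̂) = (465.5 − 459.9) / (3 × 2.205) = 0.8466; Cpl = (μ̂ − LSL) / (3σ̂) = (459.9 − 451.0) / (3 × 2.205) = 1.3454; Cpk = min(Cpu, Cpl) = 0.8466

0.85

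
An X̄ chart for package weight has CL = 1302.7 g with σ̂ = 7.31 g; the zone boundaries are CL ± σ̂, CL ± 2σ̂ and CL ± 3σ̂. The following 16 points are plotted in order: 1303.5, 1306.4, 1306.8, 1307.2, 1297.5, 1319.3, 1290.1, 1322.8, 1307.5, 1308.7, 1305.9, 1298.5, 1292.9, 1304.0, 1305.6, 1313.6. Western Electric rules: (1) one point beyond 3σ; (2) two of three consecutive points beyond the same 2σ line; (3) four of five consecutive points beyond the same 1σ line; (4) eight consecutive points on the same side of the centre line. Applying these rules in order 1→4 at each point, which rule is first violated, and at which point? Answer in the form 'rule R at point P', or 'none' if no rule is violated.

Zone of each point (C = within 1σ̂, B = 1σ̂–2σ̂, A = 2σ̂–3σ̂, * = beyond 3σ̂; sign = side of CL): 1:+C, 2:+C, 3:+C, 4:+C, 5:-C, 6:+A, 7:-B, 8:+A, 9:+C, 10:+C, 11:+C, 12:-C, 13:-B, 14:+C, 15:+C, 16:+B
Rule 2 (two of three consecutive points beyond the same 2σ limit) is satisfied at point 8.

rule 2 at point 8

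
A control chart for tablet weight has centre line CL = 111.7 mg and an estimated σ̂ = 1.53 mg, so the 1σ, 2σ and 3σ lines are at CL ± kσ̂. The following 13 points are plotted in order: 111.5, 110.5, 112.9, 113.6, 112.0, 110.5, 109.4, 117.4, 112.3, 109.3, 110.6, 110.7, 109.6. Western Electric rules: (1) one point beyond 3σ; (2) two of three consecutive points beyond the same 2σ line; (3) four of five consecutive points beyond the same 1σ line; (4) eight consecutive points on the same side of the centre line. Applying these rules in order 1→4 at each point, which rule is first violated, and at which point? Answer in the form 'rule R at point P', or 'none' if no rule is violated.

rule 1 at point 8

Zone of each point (C = within 1σ̂, B = 1σ̂–2σ̂, A = 2σ̂–3σ̂, * = beyond 3σ̂; sign = side of CL): 1:-C, 2:-C, 3:+C, 4:+B, 5:+C, 6:-C, 7:-B, 8:+*, 9:+C, 10:-B, 11:-C, 12:-C, 13:-B
Rule 1 (one point beyond the 3σ limits) is satisfied at point 8.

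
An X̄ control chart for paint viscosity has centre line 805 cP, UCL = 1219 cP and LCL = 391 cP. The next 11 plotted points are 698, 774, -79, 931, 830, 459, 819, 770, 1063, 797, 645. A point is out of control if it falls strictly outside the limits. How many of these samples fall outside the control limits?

Compare each point to [391, 1219]: sample 3 = -79 < LCL.

1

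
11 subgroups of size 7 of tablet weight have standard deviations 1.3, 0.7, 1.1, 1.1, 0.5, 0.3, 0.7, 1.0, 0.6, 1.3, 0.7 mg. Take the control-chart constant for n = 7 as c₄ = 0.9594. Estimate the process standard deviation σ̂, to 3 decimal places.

0.881

s̄ = (1.3 + 0.7 + 1.1 + 1.1 + 0.5 + 0.3 + 0.7 + 1.0 + 0.6 + 1.3 + 0.7) / 11 = 0.8455
σ̂ = s̄ / c₄ = 0.8455 / 0.9594 = 0.8812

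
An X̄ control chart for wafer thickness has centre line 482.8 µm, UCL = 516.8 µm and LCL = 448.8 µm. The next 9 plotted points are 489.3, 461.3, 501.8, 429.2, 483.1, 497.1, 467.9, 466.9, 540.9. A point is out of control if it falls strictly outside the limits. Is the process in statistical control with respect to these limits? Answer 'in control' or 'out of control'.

out of control

Compare each point to [448.8, 516.8]: sample 4 = 429.2 < LCL; sample 9 = 540.9 > UCL.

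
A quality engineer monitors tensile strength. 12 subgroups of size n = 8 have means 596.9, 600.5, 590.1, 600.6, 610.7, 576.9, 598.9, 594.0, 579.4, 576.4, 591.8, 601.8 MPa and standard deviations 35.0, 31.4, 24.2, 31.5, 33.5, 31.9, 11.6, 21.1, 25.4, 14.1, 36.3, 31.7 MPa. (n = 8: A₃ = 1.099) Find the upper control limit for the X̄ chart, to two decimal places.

623.18

X̄̄ = (596.9 + 600.5 + 590.1 + 600.6 + 610.7 + 576.9 + 598.9 + 594.0 + 579.4 + 576.4 + 591.8 + 601.8) / 12 = 593.1667
s̄ = (35.0 + 31.4 + 24.2 + 31.5 + 33.5 + 31.9 + 11.6 + 21.1 + 25.4 + 14.1 + 36.3 + 31.7) / 12 = 27.3083
UCL = X̄̄ + A₃·s̄ = 593.1667 + 1.099 × 27.3083 = 623.1785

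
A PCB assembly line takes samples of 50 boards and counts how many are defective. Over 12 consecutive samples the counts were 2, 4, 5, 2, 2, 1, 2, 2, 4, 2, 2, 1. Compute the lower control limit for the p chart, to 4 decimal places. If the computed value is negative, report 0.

p̄ = Σdᵢ / (k·n) = 29 / (12 × 50) = 0.04833
LCL = p̄ − 3·√(p̄(1−p̄)/n) = 0.04833 − 3 × 0.03033 = -0.04266 → 0 (negative, so LCL = 0)

0.0000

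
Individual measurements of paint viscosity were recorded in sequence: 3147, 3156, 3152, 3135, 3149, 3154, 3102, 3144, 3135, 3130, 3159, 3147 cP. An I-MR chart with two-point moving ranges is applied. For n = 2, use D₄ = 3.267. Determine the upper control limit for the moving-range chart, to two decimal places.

Moving ranges: 9, 4, 17, 14, 5, 52, 42, 9, 5, 29, 12; M̄R̄ = 198.0000 / 11 = 18.0000
UCL_MR = D₄·M̄R̄ = 3.267 × 18.0000 = 58.8060

58.81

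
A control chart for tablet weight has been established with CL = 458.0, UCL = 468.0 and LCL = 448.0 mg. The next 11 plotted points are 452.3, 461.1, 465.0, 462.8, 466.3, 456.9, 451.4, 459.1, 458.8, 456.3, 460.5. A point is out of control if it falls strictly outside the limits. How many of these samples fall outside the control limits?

0

All 11 points lie within [448.0, 468.0].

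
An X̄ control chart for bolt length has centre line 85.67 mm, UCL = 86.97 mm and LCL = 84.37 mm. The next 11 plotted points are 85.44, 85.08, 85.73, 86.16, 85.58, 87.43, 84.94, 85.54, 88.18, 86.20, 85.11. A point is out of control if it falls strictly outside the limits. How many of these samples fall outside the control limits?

2

Compare each point to [84.37, 86.97]: sample 6 = 87.43 > UCL; sample 9 = 88.18 > UCL.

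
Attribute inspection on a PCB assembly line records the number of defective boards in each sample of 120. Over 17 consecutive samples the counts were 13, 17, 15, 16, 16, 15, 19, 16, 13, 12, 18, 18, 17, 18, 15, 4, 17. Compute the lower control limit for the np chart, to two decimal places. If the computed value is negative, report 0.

4.29

p̄ = Σdᵢ / (k·n) = 259 / (17 × 120) = 0.12696
LCL = np̄ − 3·√(np̄(1−p̄)) = 15.2353 − 3 × 3.6471 = 4.2941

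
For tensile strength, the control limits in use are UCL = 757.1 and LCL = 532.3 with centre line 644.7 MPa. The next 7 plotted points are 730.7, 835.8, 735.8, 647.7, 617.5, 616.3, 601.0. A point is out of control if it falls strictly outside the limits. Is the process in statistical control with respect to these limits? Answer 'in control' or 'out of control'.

out of control

Compare each point to [532.3, 757.1]: sample 2 = 835.8 > UCL.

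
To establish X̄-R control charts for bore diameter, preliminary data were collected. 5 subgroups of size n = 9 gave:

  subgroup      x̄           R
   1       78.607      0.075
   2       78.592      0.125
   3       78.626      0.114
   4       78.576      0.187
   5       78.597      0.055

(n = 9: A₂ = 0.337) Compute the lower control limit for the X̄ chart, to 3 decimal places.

78.562

X̄̄ = (78.607 + 78.592 + 78.626 + 78.576 + 78.597) / 5 = 392.9980 / 5 = 78.5996
R̄ = (0.075 + 0.125 + 0.114 + 0.187 + 0.055) / 5 = 0.5560 / 5 = 0.1112
LCL = X̄̄ − A₂·R̄ = 78.5996 − 0.337 × 0.1112 = 78.5621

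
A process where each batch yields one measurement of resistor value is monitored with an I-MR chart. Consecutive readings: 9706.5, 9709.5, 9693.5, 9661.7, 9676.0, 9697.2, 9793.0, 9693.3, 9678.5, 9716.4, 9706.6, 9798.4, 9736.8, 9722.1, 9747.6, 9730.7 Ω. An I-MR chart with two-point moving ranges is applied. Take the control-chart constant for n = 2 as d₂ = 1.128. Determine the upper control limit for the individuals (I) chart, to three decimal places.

X̄ = (9706.5 + 9709.5 + 9693.5 + 9661.7 + 9676.0 + 9697.2 + 9793.0 + 9693.3 + 9678.5 + 9716.4 + 9706.6 + 9798.4 + 9736.8 + 9722.1 + 9747.6 + 9730.7) / 16 = 9716.7375
Moving ranges: 3.0, 16.0, 31.8, 14.3, 21.2, 95.8, 99.7, 14.8, 37.9, 9.8, 91.8, 61.6, 14.7, 25.5, 16.9; M̄R̄ = 554.8000 / 15 = 36.9867
UCL = X̄ + 3·M̄R̄/d₂ = 9716.7375 + 3 × 36.9867 / 1.128 = 9815.1063

9815.106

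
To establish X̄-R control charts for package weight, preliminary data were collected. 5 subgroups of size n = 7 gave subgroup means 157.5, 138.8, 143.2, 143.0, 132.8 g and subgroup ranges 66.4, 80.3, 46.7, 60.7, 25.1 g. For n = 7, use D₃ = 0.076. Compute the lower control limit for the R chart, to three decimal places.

4.244

R̄ = (66.4 + 80.3 + 46.7 + 60.7 + 25.1) / 5 = 279.2000 / 5 = 55.8400
LCL_R = D₃·R̄ = 0.076 × 55.8400 = 4.2438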